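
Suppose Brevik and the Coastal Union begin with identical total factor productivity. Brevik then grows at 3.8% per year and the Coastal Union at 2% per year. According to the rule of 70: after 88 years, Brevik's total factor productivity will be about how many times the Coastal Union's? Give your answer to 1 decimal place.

Rate gap = 3.8% − 2% = 1.8 points.
The ratio doubles every 70/1.8 ≈ 38.89 years.
88/38.89 ≈ 2.26 doublings → ratio ≈ 2^2.26 ≈ 4.8.

≈ 4.8 times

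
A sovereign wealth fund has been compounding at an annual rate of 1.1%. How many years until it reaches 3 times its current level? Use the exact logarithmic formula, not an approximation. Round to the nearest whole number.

100 years

t = ln(3) / ln(1 + 0.011) = 1.0986 / 0.010940 ≈ 100.42.
≈ 100 years.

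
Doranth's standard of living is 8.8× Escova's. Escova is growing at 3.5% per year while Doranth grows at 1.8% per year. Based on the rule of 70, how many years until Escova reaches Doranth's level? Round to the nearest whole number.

approximately 129 years

What matters is the difference: 1.7 pp.
Rule of 70 on the gap: the ratio halves every 70/1.7 ≈ 41.18 years.
An 8.8× gap takes log₂(8.8) ≈ 3.14 halvings to close: 3.14 × 41.18 ≈ 129 years.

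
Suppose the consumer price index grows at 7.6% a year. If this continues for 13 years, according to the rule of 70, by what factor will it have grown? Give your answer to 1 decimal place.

roughly 2.7 times

Doubles every ≈ 9.21 years (70/7.6).
13 years is 1.41 doublings; 2^1.41 ≈ 2.7×.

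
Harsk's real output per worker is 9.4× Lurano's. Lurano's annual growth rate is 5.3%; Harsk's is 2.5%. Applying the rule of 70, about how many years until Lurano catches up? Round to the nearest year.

What matters is the difference: 2.8 pp.
Rule of 70 on the gap: the ratio halves every 70/2.8 ≈ 25.00 years.
A 9.4× gap takes log₂(9.4) ≈ 3.23 halvings to close: 3.23 × 25.00 ≈ 81 years.

81 years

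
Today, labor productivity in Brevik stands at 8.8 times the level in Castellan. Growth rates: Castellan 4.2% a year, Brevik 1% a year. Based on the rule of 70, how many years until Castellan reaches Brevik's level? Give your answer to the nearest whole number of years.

What matters is the difference: 3.2 pp.
Rule of 70 on the gap: the ratio halves every 70/3.2 ≈ 21.88 years.
An 8.8 times gap takes log₂(8.8) ≈ 3.14 halvings to close: 3.14 × 21.88 ≈ 69 years.

69 years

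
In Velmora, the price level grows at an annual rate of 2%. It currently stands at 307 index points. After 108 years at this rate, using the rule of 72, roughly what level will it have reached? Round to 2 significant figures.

about 2500 index points

It doubles every 72/2 ≈ 36.00 years, so 108 years is 3.00 doublings.
2^3.00 ≈ 8.00; 307 × 8.00 ≈ 2500 index points.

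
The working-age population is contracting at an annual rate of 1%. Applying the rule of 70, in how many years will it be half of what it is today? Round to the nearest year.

Halving time ≈ 70 / 1 = 70.00 → 70 years.

approximately 70 years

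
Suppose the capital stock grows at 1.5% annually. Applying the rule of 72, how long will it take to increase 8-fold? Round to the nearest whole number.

around 144 years

Doubling time ≈ 72/1.5 = 48.00 years.
8 = 2^3, so 3 doublings → 144 years.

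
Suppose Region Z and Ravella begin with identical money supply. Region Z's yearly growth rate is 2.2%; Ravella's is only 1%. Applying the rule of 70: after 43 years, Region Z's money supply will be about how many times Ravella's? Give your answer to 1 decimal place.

Region Z pulls ahead at 1.2 pp per year, so the ratio doubles every 70/1.2 ≈ 58.33 years.
In 43 years that's 0.74 doublings: 2^0.74 ≈ 1.7.

1.7 times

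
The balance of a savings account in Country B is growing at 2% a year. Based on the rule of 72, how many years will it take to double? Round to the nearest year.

≈ 36 years

At 2%, doubling takes about 72/2 = 36.00 years.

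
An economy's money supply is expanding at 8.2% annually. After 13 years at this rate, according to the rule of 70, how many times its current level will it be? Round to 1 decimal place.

approximately 2.9 times

Doubles every ≈ 8.54 years (70/8.2).
13 years is 1.52 doublings; 2^1.52 ≈ 2.9×.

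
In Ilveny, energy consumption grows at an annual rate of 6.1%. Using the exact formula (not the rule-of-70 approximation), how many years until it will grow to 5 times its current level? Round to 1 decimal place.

t = ln(5) / ln(1 + 0.061) = 1.6094 / 0.059212 ≈ 27.18.

27.2 years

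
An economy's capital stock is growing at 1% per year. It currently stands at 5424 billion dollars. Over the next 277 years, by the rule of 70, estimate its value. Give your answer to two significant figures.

It doubles every 70/1 ≈ 70.00 years, so 277 years is 3.96 doublings.
2^3.96 ≈ 15.56; 5424 × 15.56 ≈ 84000 billion dollars.

around 84000 billion dollars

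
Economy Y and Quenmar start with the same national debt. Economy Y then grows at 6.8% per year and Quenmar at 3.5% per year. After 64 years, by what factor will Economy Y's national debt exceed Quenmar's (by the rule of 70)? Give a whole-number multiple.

Rate gap = 6.8% − 3.5% = 3.3 points.
The ratio doubles every 70/3.3 ≈ 21.21 years.
64/21.21 ≈ 3.02 doublings → ratio ≈ 2^3.02 ≈ 8.

8 times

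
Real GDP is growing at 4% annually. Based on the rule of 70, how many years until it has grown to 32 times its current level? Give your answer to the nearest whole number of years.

Doubling time ≈ 70/4 = 17.50 years.
32 = 2^5, so 5 doublings → 88 years.

around 88 years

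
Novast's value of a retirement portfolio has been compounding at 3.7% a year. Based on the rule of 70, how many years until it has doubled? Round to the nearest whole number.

Doubling time ≈ 70 / 3.7 = 18.92 years.

around 19 years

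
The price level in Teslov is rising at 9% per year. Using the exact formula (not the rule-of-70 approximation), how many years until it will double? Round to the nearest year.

8 years

t = ln(2) / ln(1 + 0.09) = 0.6931 / 0.086178 ≈ 8.04.
≈ 8 years.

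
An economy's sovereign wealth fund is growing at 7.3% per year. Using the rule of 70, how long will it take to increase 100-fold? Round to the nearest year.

Doubling time ≈ 70/7.3 = 9.59 years.
100× is log₂ 100 ≈ 6.64 doublings, so ≈ 6.64 × 9.59 = 64 years.

≈ 64 years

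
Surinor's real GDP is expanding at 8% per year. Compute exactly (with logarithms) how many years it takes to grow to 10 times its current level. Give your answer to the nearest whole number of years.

30 years

t = ln(10) / ln(1 + 0.08) = 2.3026 / 0.076961 ≈ 29.92.
≈ 30 years.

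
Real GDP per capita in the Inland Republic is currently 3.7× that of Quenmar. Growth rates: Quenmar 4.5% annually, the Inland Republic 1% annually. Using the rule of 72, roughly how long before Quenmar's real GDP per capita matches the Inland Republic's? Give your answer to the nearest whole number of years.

approximately 39 years

Quenmar gains on the Inland Republic at 4.5% − 1% = 3.5 points a year.
At that relative rate the gap halves every 72/3.5 ≈ 20.57 years.
A 3.7× gap takes log₂(3.7) ≈ 1.89 halvings to close: 1.89 × 20.57 ≈ 39 years.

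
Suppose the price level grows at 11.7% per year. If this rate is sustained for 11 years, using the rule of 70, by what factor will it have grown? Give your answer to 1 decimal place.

Doubling time ≈ 70/11.7 = 5.98 years.
11 years / 5.98 ≈ 1.84 doublings → factor 2^1.84 ≈ 3.6.

about 3.6 times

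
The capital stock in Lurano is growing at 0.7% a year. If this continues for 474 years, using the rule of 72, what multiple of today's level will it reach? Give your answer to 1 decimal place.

Doubles every ≈ 102.86 years (72/0.7).
474 years is 4.61 doublings; 2^4.61 ≈ 24.4×.

around 24.4 times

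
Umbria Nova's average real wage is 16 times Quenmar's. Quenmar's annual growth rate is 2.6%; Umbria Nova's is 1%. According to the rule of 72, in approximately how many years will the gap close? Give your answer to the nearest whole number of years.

180 years

The growth-rate gap is 2.6% − 1% = 1.6 percentage points.
So the ratio between them halves every 72/1.6 ≈ 45.00 years.
A 16 times gap closes after 4 halvings: 4 × 45.00 ≈ 180 years.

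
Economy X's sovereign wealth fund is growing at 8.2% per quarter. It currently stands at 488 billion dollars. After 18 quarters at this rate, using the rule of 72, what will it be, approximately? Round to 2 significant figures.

It doubles every 72/8.2 ≈ 8.78 quarters, so 18 quarters is 2.05 doublings.
2^2.05 ≈ 4.14; 488 × 4.14 ≈ 2000 billion dollars.

around 2000 billion dollars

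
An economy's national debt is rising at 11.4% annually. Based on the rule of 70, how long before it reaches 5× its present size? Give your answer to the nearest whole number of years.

One doubling takes 70/11.4 = 6.14 years.
5× is log₂ 5 ≈ 2.32 doublings, so ≈ 2.32 × 6.14 = 14 years.

around 14 years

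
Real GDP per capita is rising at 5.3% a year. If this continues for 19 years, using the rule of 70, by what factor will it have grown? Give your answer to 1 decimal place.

≈ 2.7 times

Doubles every ≈ 13.21 years (70/5.3).
19 years is 1.44 doublings; 2^1.44 ≈ 2.7×.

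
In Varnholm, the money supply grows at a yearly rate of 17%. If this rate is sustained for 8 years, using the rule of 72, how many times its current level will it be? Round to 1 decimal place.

Doubling time ≈ 72/17 = 4.24 years.
8 years / 4.24 ≈ 1.89 doublings → factor 2^1.89 ≈ 3.7.

≈ 3.7 times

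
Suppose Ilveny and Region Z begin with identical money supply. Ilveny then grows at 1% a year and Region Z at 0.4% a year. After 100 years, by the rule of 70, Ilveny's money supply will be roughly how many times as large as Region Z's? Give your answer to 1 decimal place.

Ilveny pulls ahead at 0.6 pp per year, so the ratio doubles every 70/0.6 ≈ 116.67 years.
In 100 years that's 0.86 doublings: 2^0.86 ≈ 1.8.

roughly 1.8 times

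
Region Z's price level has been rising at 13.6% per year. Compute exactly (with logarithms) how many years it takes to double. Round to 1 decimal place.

t = ln(2) / ln(1 + 0.136) = 0.6931 / 0.127513 ≈ 5.44.

5.4 years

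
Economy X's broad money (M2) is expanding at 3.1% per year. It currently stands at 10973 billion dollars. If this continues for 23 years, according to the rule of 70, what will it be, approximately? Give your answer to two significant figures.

≈ 22000 billion dollars

Doubling time ≈ 70/3.1 = 22.58 years.
23 years is 23/22.58 ≈ 1.02 doublings, a factor of 2^1.02 ≈ 2.03.
10973 × 2.03 ≈ 22000 billion dollars.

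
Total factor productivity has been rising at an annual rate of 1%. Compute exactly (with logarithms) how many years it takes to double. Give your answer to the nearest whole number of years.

70 years

t = ln(2) / ln(1 + 0.01) = 0.6931 / 0.009950 ≈ 69.66.
≈ 70 years.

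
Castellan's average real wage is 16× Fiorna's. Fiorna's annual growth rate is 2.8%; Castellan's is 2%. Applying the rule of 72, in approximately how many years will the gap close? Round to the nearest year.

roughly 360 years

The growth-rate gap is 2.8% − 2% = 0.8 percentage points.
So the ratio between them halves every 72/0.8 ≈ 90.00 years.
A 16× gap closes after 4 halvings: 4 × 90.00 ≈ 360 years.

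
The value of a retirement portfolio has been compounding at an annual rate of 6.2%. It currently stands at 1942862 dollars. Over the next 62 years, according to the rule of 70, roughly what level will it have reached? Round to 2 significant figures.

Doubling time ≈ 70/6.2 = 11.29 years.
62 years is 62/11.29 ≈ 5.49 doublings, a factor of 2^5.49 ≈ 44.94.
1942862 × 44.94 ≈ 87000000 dollars.

roughly 87000000 dollars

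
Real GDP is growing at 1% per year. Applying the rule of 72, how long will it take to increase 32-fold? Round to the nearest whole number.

about 360 years

Doubling time ≈ 72/1 = 72.00 years.
32× is 5 doublings, so 5 × 72.00 ≈ 360 years.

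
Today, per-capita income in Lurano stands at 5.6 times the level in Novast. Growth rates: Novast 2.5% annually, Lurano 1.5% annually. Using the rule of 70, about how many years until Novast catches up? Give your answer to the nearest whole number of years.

≈ 174 years

Novast gains on Lurano at 2.5% − 1.5% = 1 point a year.
At that relative rate the gap halves every 70/1 ≈ 70.00 years.
A 5.6 times gap takes log₂(5.6) ≈ 2.49 halvings to close: 2.49 × 70.00 ≈ 174 years.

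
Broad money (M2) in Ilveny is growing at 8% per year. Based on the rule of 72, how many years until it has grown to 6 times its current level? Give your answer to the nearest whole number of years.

One doubling takes 72/8 = 9.00 years.
Reaching 6× takes log₂(6) ≈ 2.58 doublings.
2.58 × 9.00 ≈ 23 years.

about 23 years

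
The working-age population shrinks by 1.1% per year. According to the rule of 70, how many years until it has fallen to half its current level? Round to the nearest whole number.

≈ 64 years

Falling at 1.1%, it halves about every 70/1.1 = 63.64 years.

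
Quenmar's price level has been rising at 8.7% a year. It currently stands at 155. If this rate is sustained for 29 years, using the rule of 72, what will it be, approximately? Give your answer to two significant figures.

1800

Doubling time ≈ 72/8.7 = 8.28 years.
29 years is 29/8.28 ≈ 3.50 doublings, a factor of 2^3.50 ≈ 11.31.
155 × 11.31 ≈ 1800.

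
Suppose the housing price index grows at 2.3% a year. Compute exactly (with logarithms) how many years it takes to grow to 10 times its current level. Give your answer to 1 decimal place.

t = ln(10) / ln(1 + 0.023) = 2.3026 / 0.022739 ≈ 101.26.

101.3 years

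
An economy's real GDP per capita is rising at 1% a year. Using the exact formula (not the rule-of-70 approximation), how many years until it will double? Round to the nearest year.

t = ln(2) / ln(1 + 0.01) = 0.6931 / 0.009950 ≈ 69.66.
≈ 70 years.

70 years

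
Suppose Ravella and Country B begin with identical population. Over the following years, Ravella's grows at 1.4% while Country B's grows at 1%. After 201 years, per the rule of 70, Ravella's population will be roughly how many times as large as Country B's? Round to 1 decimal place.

about 2.2 times

Ravella pulls ahead at 0.4 pp per year, so the ratio doubles every 70/0.4 ≈ 175.00 years.
In 201 years that's 1.15 doublings: 2^1.15 ≈ 2.2.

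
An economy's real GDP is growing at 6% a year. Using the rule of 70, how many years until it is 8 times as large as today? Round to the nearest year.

Doubling time ≈ 70/6 = 11.67 years.
Getting to 8× needs 3 doublings: 3 × 11.67 ≈ 35 years.

roughly 35 years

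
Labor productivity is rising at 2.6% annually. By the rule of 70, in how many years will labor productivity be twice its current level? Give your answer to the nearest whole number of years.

roughly 27 years

At 2.6%, doubling takes about 70/2.6 = 26.92 years.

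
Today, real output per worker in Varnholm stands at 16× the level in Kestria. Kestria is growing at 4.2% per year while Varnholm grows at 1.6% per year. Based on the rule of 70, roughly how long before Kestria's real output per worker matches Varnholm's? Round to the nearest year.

What matters is the difference: 2.6 pp.
Rule of 70 on the gap: the ratio halves every 70/2.6 ≈ 26.92 years.
A 16× gap closes after 4 halvings: 4 × 26.92 ≈ 108 years.

108 years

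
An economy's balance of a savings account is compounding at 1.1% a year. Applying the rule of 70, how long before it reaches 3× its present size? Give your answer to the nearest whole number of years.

101 years

Doubling time ≈ 70/1.1 = 63.64 years.
Reaching 3× takes log₂(3) ≈ 1.58 doublings.
1.58 × 63.64 ≈ 101 years.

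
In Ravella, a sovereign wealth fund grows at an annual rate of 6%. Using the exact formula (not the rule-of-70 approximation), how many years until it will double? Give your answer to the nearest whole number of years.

12 years

t = ln(2) / ln(1 + 0.06) = 0.6931 / 0.058269 ≈ 11.89.
≈ 12 years.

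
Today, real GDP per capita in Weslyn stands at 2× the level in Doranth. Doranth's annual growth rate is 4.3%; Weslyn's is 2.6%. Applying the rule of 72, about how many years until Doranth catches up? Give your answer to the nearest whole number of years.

≈ 42 years

Doranth gains on Weslyn at 4.3% − 2.6% = 1.7 points a year.
At that relative rate the gap halves every 72/1.7 ≈ 42.35 years.
A 2× gap closes after 1 halving: 1 × 42.35 ≈ 42 years.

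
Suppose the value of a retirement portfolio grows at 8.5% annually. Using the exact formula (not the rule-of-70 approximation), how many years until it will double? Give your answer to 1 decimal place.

t = ln(2) / ln(1 + 0.085) = 0.6931 / 0.081580 ≈ 8.50.

8.5 years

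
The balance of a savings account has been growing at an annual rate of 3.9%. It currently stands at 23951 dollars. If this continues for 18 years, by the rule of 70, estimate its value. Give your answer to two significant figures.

about 48000 dollars

Doubling time ≈ 70/3.9 = 17.95 years.
18 years is 18/17.95 ≈ 1.00 doublings, a factor of 2^1.00 ≈ 2.00.
23951 × 2.00 ≈ 48000 dollars.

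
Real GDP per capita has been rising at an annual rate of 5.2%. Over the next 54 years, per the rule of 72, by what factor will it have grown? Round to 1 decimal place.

roughly 14.9 times

Doubling time ≈ 72/5.2 = 13.85 years.
54 years / 13.85 ≈ 3.90 doublings → factor 2^3.90 ≈ 14.9.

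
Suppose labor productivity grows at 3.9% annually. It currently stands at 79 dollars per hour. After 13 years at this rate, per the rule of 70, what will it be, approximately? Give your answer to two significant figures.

Doubling time ≈ 70/3.9 = 17.95 years.
13 years is 13/17.95 ≈ 0.72 doublings, a factor of 2^0.72 ≈ 1.65.
79 × 1.65 ≈ 130 dollars per hour.

around 130 dollars per hour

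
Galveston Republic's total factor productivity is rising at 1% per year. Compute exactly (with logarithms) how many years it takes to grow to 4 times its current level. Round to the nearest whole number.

t = ln(4) / ln(1 + 0.01) = 1.3863 / 0.009950 ≈ 139.33.
≈ 139 years.

139 years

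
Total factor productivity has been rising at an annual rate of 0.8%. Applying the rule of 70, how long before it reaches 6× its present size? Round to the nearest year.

about 226 years

Doubling time ≈ 70/0.8 = 87.50 years.
6× is log₂ 6 ≈ 2.58 doublings, so ≈ 2.58 × 87.50 = 226 years.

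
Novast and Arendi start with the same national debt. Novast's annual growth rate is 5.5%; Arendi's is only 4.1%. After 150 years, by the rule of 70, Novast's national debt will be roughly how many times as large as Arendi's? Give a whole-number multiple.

roughly 8 times

Only the 1.4-point difference matters.
70/1.4 ≈ 50.00 years per doubling of the ratio; 150 years gives 3.00 doublings, so ≈ 8×.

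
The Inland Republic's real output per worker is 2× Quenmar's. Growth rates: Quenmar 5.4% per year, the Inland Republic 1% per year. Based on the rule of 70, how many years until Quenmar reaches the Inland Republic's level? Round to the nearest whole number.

16 years

The growth-rate gap is 5.4% − 1% = 4.4 percentage points.
So the ratio between them halves every 70/4.4 ≈ 15.91 years.
A 2× gap closes after 1 halving: 1 × 15.91 ≈ 16 years.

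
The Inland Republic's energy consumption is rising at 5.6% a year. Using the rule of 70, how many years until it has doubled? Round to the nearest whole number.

approximately 13 years

Doubling time ≈ 70 / 5.6 = 12.50 years.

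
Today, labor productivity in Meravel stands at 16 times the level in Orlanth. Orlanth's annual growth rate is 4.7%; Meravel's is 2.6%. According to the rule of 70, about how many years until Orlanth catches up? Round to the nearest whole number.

about 133 years

What matters is the difference: 2.1 pp.
Rule of 70 on the gap: the ratio halves every 70/2.1 ≈ 33.33 years.
A 16 times gap closes after 4 halvings: 4 × 33.33 ≈ 133 years.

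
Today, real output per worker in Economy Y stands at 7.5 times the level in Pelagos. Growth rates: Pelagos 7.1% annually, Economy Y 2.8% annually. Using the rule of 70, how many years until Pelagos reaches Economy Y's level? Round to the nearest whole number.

What matters is the difference: 4.3 pp.
Rule of 70 on the gap: the ratio halves every 70/4.3 ≈ 16.28 years.
A 7.5 times gap takes log₂(7.5) ≈ 2.91 halvings to close: 2.91 × 16.28 ≈ 47 years.

roughly 47 years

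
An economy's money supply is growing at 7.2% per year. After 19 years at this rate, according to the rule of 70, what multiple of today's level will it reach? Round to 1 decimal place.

roughly 3.9 times

Doubles every ≈ 9.72 years (70/7.2).
19 years is 1.95 doublings; 2^1.95 ≈ 3.9×.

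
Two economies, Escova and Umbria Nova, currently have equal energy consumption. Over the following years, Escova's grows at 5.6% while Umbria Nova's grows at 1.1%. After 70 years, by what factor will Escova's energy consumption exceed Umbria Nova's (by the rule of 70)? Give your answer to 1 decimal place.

Escova pulls ahead at 4.5 pp per year, so the ratio doubles every 70/4.5 ≈ 15.56 years.
In 70 years that's 4.50 doublings: 2^4.50 ≈ 22.6.

around 22.6 times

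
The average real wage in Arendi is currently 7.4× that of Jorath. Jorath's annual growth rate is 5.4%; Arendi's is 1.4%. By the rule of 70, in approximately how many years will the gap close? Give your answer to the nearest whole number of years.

approximately 51 years

Jorath gains on Arendi at 5.4% − 1.4% = 4 points a year.
At that relative rate the gap halves every 70/4 ≈ 17.50 years.
A 7.4× gap takes log₂(7.4) ≈ 2.89 halvings to close: 2.89 × 17.50 ≈ 51 years.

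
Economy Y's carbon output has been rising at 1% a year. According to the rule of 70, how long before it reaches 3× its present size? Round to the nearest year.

≈ 111 years

One doubling takes 70/1 = 70.00 years.
3× is log₂ 3 ≈ 1.58 doublings, so ≈ 1.58 × 70.00 = 111 years.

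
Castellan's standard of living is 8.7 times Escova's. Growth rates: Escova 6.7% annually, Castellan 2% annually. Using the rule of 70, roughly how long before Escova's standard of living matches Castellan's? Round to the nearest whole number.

What matters is the difference: 4.7 pp.
Rule of 70 on the gap: the ratio halves every 70/4.7 ≈ 14.89 years.
An 8.7 times gap takes log₂(8.7) ≈ 3.12 halvings to close: 3.12 × 14.89 ≈ 46 years.

46 years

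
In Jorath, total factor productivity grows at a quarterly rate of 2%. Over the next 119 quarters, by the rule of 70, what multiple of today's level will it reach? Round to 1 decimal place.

approximately 10.6 times

Doubles every ≈ 35.00 quarters (70/2).
119 quarters is 3.40 doublings; 2^3.40 ≈ 10.6×.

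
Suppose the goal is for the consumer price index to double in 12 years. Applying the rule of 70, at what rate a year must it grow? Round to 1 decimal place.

70 / 12 ≈ 5.83, so about 5.8% a year.

approximately 5.8%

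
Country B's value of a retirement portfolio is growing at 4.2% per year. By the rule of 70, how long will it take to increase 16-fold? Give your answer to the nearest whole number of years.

around 67 years

Doubling time ≈ 70/4.2 = 16.67 years.
16 = 2^4, so 4 doublings → 67 years.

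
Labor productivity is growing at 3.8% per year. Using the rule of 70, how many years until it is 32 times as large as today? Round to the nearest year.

about 92 years

One doubling takes 70/3.8 = 18.42 years.
32× is 5 doublings, so 5 × 18.42 ≈ 92 years.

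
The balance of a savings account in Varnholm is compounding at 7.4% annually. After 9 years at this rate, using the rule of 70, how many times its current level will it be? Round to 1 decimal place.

roughly 1.9 times

Doubling time ≈ 70/7.4 = 9.46 years.
9 years / 9.46 ≈ 0.95 doublings → factor 2^0.95 ≈ 1.9.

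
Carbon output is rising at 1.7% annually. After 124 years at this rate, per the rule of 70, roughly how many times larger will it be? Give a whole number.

At 1.7% one doubling takes ≈ 41.18 years; 124 years is 3 of them, so ×8.

8 times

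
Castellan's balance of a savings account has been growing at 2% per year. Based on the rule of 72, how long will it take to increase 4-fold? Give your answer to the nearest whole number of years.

One doubling takes 72/2 = 36.00 years.
4× is 2 doublings, so 2 × 36.00 ≈ 72 years.

around 72 years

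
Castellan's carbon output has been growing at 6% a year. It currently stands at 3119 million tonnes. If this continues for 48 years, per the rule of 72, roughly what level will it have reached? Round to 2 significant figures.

It doubles every 72/6 ≈ 12.00 years, so 48 years is 4.00 doublings.
2^4.00 ≈ 16.00; 3119 × 16.00 ≈ 50000 million tonnes.

about 50000 million tonnes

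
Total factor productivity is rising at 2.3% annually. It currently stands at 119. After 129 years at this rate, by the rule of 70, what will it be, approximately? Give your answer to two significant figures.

Doubling time ≈ 70/2.3 = 30.43 years.
129 years is 129/30.43 ≈ 4.24 doublings, a factor of 2^4.24 ≈ 18.90.
119 × 18.90 ≈ 2200.

approximately 2200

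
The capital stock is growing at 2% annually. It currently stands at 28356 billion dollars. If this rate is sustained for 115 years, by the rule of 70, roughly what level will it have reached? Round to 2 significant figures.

It doubles every 70/2 ≈ 35.00 years, so 115 years is 3.29 doublings.
2^3.29 ≈ 9.78; 28356 × 9.78 ≈ 280000 billion dollars.

280000 billion dollars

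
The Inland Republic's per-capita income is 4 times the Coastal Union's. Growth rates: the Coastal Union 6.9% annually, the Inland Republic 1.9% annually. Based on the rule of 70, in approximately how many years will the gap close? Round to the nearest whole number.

≈ 28 years

the Coastal Union gains on the Inland Republic at 6.9% − 1.9% = 5 points a year.
At that relative rate the gap halves every 70/5 ≈ 14.00 years.
A 4 times gap closes after 2 halvings: 2 × 14.00 ≈ 28 years.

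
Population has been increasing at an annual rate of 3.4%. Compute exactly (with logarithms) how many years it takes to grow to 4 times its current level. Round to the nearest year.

41 years

t = ln(4) / ln(1 + 0.034) = 1.3863 / 0.033435 ≈ 41.46.
≈ 41 years.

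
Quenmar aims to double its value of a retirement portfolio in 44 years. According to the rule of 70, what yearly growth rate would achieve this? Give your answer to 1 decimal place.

70 / 44 ≈ 1.59, so about 1.6% per year.

approximately 1.6%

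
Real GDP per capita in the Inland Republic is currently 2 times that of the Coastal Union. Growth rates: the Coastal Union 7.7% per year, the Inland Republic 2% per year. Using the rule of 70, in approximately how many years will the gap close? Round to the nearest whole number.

roughly 12 years

the Coastal Union gains on the Inland Republic at 7.7% − 2% = 5.7 points a year.
At that relative rate the gap halves every 70/5.7 ≈ 12.28 years.
A 2 times gap closes after 1 halving: 1 × 12.28 ≈ 12 years.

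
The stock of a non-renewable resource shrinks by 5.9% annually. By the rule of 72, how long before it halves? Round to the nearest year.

Falling at 5.9%, it halves about every 72/5.9 = 12.20 years.

12 years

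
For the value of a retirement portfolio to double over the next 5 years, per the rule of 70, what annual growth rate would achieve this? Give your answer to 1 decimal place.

70 / 5 ≈ 14.00, so about 14.0% a year.

around 14.0%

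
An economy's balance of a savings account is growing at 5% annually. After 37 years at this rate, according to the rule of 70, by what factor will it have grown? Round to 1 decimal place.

Doubles every ≈ 14.00 years (70/5).
37 years is 2.64 doublings; 2^2.64 ≈ 6.2×.

about 6.2 times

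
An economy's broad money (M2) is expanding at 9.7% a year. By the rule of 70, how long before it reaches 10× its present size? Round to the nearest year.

≈ 24 years

At 9.7% it doubles every 70/9.7 ≈ 7.22 years.
10× is log₂ 10 ≈ 3.32 doublings, so ≈ 3.32 × 7.22 = 24 years.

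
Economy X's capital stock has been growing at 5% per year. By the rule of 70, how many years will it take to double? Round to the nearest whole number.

approximately 14 years

Doubling time ≈ 70 / 5 = 14.00 years.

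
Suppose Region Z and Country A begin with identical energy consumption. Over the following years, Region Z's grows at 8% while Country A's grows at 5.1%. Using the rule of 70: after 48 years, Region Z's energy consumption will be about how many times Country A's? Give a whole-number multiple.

Rate gap = 8% − 5.1% = 2.9 points.
The ratio doubles every 70/2.9 ≈ 24.14 years.
48/24.14 ≈ 1.99 doublings → ratio ≈ 2^1.99 ≈ 4.

around 4 times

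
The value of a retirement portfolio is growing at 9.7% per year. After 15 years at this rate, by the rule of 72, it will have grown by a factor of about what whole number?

about 4 times

72/9.7 ≈ 7.42 years per doubling.
15 years fits 2 doublings: 2^2 = 4.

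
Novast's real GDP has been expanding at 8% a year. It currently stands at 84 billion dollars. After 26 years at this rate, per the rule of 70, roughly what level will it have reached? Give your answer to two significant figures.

roughly 660 billion dollars

It doubles every 70/8 ≈ 8.75 years, so 26 years is 2.97 doublings.
2^2.97 ≈ 7.84; 84 × 7.84 ≈ 660 billion dollars.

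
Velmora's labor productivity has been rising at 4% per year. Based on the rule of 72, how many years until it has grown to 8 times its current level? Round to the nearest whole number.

54 years

Doubling time ≈ 72/4 = 18.00 years.
8 = 2^3, so 3 doublings → 54 years.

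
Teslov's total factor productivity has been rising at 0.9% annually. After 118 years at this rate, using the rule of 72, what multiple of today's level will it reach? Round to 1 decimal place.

around 2.8 times

Doubles every ≈ 80.00 years (72/0.9).
118 years is 1.48 doublings; 2^1.48 ≈ 2.8×.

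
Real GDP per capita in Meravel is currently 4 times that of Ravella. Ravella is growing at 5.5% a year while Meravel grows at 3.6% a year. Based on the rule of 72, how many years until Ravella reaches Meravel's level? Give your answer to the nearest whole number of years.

What matters is the difference: 1.9 pp.
Rule of 72 on the gap: the ratio halves every 72/1.9 ≈ 37.89 years.
A 4 times gap closes after 2 halvings: 2 × 37.89 ≈ 76 years.

approximately 76 years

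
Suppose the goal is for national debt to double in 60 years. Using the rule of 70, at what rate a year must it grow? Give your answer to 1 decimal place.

70 / 60 ≈ 1.17, so about 1.2% a year.

approximately 1.2%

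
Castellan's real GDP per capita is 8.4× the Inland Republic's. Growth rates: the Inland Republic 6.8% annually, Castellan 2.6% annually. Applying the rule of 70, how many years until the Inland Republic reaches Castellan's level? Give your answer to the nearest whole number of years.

the Inland Republic gains on Castellan at 6.8% − 2.6% = 4.2 points a year.
At that relative rate the gap halves every 70/4.2 ≈ 16.67 years.
An 8.4× gap takes log₂(8.4) ≈ 3.07 halvings to close: 3.07 × 16.67 ≈ 51 years.

≈ 51 years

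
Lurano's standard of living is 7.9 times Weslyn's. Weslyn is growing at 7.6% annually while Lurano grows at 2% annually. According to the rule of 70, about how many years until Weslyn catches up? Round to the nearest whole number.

Weslyn gains on Lurano at 7.6% − 2% = 5.6 points a year.
At that relative rate the gap halves every 70/5.6 ≈ 12.50 years.
A 7.9 times gap takes log₂(7.9) ≈ 2.98 halvings to close: 2.98 × 12.50 ≈ 37 years.

37 years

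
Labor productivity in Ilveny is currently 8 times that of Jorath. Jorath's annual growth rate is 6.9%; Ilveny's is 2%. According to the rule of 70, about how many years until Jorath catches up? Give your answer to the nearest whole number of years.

≈ 43 years

What matters is the difference: 4.9 pp.
Rule of 70 on the gap: the ratio halves every 70/4.9 ≈ 14.29 years.
An 8 times gap closes after 3 halvings: 3 × 14.29 ≈ 43 years.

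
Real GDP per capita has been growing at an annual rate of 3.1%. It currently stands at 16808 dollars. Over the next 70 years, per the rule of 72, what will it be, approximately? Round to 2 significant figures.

Doubling time ≈ 72/3.1 = 23.23 years.
70 years is 70/23.23 ≈ 3.01 doublings, a factor of 2^3.01 ≈ 8.06.
16808 × 8.06 ≈ 140000 dollars.

about 140000 dollars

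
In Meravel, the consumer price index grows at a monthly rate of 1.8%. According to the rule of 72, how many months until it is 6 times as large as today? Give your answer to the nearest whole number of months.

Doubling time ≈ 72/1.8 = 40.00 months.
6× is log₂ 6 ≈ 2.58 doublings, so ≈ 2.58 × 40.00 = 103 months.

≈ 103 months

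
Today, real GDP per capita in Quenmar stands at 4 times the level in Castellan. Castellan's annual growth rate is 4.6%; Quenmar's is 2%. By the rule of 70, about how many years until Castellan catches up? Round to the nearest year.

about 54 years

What matters is the difference: 2.6 pp.
Rule of 70 on the gap: the ratio halves every 70/2.6 ≈ 26.92 years.
A 4 times gap closes after 2 halvings: 2 × 26.92 ≈ 54 years.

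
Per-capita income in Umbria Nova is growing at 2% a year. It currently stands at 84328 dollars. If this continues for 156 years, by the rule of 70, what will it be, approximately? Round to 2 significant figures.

approximately 1900000 dollars

Doubling time ≈ 70/2 = 35.00 years.
156 years is 156/35.00 ≈ 4.46 doublings, a factor of 2^4.46 ≈ 22.01.
84328 × 22.01 ≈ 1900000 dollars.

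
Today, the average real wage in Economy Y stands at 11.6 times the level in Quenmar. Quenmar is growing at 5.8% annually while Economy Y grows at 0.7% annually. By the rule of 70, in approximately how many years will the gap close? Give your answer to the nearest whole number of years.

≈ 49 years

Quenmar gains on Economy Y at 5.8% − 0.7% = 5.1 points a year.
At that relative rate the gap halves every 70/5.1 ≈ 13.73 years.
An 11.6 times gap takes log₂(11.6) ≈ 3.54 halvings to close: 3.54 × 13.73 ≈ 49 years.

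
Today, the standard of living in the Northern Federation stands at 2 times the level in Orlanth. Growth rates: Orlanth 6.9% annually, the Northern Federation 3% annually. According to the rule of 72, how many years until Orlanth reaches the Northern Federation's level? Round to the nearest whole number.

Orlanth gains on the Northern Federation at 6.9% − 3% = 3.9 points a year.
At that relative rate the gap halves every 72/3.9 ≈ 18.46 years.
A 2 times gap closes after 1 halving: 1 × 18.46 ≈ 18 years.

about 18 years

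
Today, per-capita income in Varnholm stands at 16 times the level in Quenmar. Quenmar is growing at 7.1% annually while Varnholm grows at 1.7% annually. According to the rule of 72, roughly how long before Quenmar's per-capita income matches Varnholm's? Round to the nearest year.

roughly 53 years

The growth-rate gap is 7.1% − 1.7% = 5.4 percentage points.
So the ratio between them halves every 72/5.4 ≈ 13.33 years.
A 16 times gap closes after 4 halvings: 4 × 13.33 ≈ 53 years.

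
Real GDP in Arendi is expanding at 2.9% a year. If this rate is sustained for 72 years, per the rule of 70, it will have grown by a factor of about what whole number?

around 8 times

70/2.9 ≈ 24.14 years per doubling.
72 years fits 3 doublings: 2^3 = 8.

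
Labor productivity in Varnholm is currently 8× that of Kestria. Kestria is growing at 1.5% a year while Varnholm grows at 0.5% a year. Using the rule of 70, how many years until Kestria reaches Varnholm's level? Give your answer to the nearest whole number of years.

The growth-rate gap is 1.5% − 0.5% = 1 percentage point.
So the ratio between them halves every 70/1 ≈ 70.00 years.
An 8× gap closes after 3 halvings: 3 × 70.00 ≈ 210 years.

≈ 210 years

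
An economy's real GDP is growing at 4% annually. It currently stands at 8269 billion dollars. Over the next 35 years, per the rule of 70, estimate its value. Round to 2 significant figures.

Doubling time ≈ 70/4 = 17.50 years.
35 years is 35/17.50 ≈ 2.00 doublings, a factor of 2^2.00 ≈ 4.00.
8269 × 4.00 ≈ 33000 billion dollars.

around 33000 billion dollars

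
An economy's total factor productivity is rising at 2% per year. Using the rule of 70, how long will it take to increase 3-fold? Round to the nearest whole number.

Doubling time ≈ 70/2 = 35.00 years.
3× is log₂ 3 ≈ 1.58 doublings, so ≈ 1.58 × 35.00 = 55 years.

55 years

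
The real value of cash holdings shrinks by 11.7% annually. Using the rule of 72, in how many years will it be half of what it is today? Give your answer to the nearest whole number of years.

6 years

The rule works in reverse for decay: 72/11.7 ≈ 6.15 years to halve.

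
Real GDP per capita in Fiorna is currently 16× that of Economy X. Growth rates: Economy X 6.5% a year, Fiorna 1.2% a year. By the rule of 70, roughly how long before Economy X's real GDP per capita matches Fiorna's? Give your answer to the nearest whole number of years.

roughly 53 years

The growth-rate gap is 6.5% − 1.2% = 5.3 percentage points.
So the ratio between them halves every 70/5.3 ≈ 13.21 years.
A 16× gap closes after 4 halvings: 4 × 13.21 ≈ 53 years.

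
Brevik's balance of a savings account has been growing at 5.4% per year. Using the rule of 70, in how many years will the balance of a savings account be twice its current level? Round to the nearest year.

13 years

70/5.4 ≈ 12.96, so it doubles roughly every 13 years.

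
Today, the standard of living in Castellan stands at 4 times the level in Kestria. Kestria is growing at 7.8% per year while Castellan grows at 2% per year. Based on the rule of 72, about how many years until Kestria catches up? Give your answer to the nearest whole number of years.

≈ 25 years

The growth-rate gap is 7.8% − 2% = 5.8 percentage points.
So the ratio between them halves every 72/5.8 ≈ 12.41 years.
A 4 times gap closes after 2 halvings: 2 × 12.41 ≈ 25 years.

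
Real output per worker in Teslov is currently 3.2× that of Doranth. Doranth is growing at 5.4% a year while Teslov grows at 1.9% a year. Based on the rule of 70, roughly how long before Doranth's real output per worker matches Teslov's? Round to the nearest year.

The growth-rate gap is 5.4% − 1.9% = 3.5 percentage points.
So the ratio between them halves every 70/3.5 ≈ 20.00 years.
A 3.2× gap takes log₂(3.2) ≈ 1.68 halvings to close: 1.68 × 20.00 ≈ 34 years.

about 34 years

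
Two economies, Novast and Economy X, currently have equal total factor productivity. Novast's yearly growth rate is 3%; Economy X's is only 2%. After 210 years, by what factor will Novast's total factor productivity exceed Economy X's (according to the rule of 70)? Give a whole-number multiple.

about 8 times

Rate gap = 3% − 2% = 1 point.
The ratio doubles every 70/1 ≈ 70.00 years.
210/70.00 ≈ 3.00 doublings → ratio ≈ 2^3.00 ≈ 8.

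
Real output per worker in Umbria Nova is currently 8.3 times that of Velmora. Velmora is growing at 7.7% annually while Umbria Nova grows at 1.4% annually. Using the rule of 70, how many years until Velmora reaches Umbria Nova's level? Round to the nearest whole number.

The growth-rate gap is 7.7% − 1.4% = 6.3 percentage points.
So the ratio between them halves every 70/6.3 ≈ 11.11 years.
An 8.3 times gap takes log₂(8.3) ≈ 3.05 halvings to close: 3.05 × 11.11 ≈ 34 years.

about 34 years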